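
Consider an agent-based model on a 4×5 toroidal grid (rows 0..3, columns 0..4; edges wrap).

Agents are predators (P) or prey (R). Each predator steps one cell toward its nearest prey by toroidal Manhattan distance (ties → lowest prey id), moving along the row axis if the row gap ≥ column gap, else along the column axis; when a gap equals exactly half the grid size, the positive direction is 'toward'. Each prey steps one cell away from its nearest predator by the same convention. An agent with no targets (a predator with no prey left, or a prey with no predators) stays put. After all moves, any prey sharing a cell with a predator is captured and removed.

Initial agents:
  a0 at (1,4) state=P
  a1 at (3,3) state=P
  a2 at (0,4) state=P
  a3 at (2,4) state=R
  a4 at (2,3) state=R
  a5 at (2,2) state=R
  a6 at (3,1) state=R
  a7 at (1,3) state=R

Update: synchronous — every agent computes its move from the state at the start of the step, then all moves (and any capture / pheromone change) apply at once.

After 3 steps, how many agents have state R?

t=1: a0@(2,4):P a1@(2,3):P a2@(1,4):P a3@(3,4):R a4@(1,3):R a5@(1,2):R a6@(3,0):R a7@(1,2):R
t=2: a0@(3,4):P a1@(1,3):P a2@(1,3):P a3@(0,4):R a4@(0,3):R a5@(0,2):R a6@(0,0):R a7@(0,2):R
t=3: a0@(0,4):P a1@(0,3):P a2@(0,3):P a3@(1,4):R a4@(3,3):R a5@(3,2):R a6@(1,0):R a7@(3,2):R

5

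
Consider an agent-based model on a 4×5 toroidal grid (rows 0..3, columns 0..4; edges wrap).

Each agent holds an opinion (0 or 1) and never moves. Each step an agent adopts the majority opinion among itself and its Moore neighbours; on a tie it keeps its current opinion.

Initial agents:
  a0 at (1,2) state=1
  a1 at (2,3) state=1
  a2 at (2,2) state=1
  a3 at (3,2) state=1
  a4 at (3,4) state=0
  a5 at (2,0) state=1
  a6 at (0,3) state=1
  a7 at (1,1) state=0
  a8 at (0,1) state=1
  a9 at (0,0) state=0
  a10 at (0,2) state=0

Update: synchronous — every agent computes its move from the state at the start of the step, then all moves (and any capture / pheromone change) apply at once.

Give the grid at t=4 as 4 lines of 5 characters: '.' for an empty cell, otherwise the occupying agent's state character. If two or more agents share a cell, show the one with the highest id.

1111.
.11..
1.11.
..1.1

t=1: a0@(1,2):1 a1@(2,3):1 a2@(2,2):1 a3@(3,2):1 a4@(3,4):1 a5@(2,0):0 a6@(0,3):1 a7@(1,1):1 a8@(0,1):1 a9@(0,0):0 a10@(0,2):1
t=2: a0@(1,2):1 a1@(2,3):1 a2@(2,2):1 a3@(3,2):1 a4@(3,4):1 a5@(2,0):1 a6@(0,3):1 a7@(1,1):1 a8@(0,1):1 a9@(0,0):1 a10@(0,2):1
t=3: (unchanged — steady state)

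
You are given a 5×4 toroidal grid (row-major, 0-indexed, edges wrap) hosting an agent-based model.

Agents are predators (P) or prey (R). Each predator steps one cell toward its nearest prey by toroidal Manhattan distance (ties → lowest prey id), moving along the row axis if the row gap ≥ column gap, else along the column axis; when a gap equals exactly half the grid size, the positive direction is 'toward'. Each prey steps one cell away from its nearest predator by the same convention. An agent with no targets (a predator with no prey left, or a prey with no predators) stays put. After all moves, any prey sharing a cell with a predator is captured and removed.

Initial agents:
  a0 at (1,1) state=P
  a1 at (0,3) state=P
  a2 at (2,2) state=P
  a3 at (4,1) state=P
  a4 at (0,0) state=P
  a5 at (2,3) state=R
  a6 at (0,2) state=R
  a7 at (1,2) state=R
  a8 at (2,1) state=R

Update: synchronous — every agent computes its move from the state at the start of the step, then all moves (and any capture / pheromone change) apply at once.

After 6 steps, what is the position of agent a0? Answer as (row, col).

(1, 1)

t=1: a0@(1,2):P a1@(0,2):P a2@(2,3):P a3@(0,1):P a4@(0,1):P a5@(2,0):R a7@(1,3):R a8@(3,1):R
t=2: a0@(1,3):P a1@(1,2):P a2@(2,0):P a3@(4,1):P a4@(4,1):P a5@(2,1):R a7@(1,0):R a8@(2,1):R
t=3: a0@(1,0):P a1@(2,2):P a2@(2,1):P a3@(3,1):P a4@(3,1):P a7@(1,1):R
t=4: a0@(1,1):P a1@(1,2):P a2@(1,1):P a3@(2,1):P a4@(2,1):P
t=5: (unchanged — steady state)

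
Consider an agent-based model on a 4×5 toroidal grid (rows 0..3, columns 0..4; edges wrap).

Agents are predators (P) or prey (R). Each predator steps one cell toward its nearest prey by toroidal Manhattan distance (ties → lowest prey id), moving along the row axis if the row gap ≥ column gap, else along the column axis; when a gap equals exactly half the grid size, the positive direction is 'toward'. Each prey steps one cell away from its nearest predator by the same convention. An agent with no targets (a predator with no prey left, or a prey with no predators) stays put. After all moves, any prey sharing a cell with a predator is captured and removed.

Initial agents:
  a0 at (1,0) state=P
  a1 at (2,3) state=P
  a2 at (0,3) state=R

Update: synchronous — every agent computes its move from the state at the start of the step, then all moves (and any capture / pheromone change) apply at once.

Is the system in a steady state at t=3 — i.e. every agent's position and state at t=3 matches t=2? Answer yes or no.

yes

t=1: a0@(1,4):P a1@(3,3):P
t=2: (unchanged — steady state)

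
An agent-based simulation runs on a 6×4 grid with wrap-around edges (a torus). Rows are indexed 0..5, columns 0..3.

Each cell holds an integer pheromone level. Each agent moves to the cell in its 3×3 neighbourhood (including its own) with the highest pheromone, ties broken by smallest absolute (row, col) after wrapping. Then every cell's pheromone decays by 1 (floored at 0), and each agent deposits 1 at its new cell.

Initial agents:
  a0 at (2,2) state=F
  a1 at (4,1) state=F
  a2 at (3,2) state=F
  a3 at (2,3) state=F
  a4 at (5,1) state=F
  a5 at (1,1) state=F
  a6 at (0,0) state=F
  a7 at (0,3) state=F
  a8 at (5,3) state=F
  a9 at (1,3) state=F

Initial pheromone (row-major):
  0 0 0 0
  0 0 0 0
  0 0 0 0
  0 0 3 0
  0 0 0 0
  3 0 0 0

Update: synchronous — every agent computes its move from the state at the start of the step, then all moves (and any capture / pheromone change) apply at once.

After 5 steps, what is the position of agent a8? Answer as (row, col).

t=1: a0@(3,2) a1@(3,2) a2@(3,2) a3@(3,2) a4@(5,0) a5@(0,0) a6@(5,0) a7@(5,0) a8@(5,0) a9@(0,0) | pheromone: 2 0 0 0 / 0 0 0 0 / 0 0 0 0 / 0 0 6 0 / 0 0 0 0 / 6 0 0 0
t=2: a0@(3,2) a1@(3,2) a2@(3,2) a3@(3,2) a4@(5,0) a5@(5,0) a6@(5,0) a7@(5,0) a8@(5,0) a9@(5,0) | pheromone: 1 0 0 0 / 0 0 0 0 / 0 0 0 0 / 0 0 9 0 / 0 0 0 0 / 11 0 0 0
t=3: a0@(3,2) a1@(3,2) a2@(3,2) a3@(3,2) a4@(5,0) a5@(5,0) a6@(5,0) a7@(5,0) a8@(5,0) a9@(5,0) | pheromone: 0 0 0 0 / 0 0 0 0 / 0 0 0 0 / 0 0 12 0 / 0 0 0 0 / 16 0 0 0
t=4: a0@(3,2) a1@(3,2) a2@(3,2) a3@(3,2) a4@(5,0) a5@(5,0) a6@(5,0) a7@(5,0) a8@(5,0) a9@(5,0) | pheromone: 0 0 0 0 / 0 0 0 0 / 0 0 0 0 / 0 0 15 0 / 0 0 0 0 / 21 0 0 0
t=5: a0@(3,2) a1@(3,2) a2@(3,2) a3@(3,2) a4@(5,0) a5@(5,0) a6@(5,0) a7@(5,0) a8@(5,0) a9@(5,0) | pheromone: 0 0 0 0 / 0 0 0 0 / 0 0 0 0 / 0 0 18 0 / 0 0 0 0 / 26 0 0 0

(5, 0)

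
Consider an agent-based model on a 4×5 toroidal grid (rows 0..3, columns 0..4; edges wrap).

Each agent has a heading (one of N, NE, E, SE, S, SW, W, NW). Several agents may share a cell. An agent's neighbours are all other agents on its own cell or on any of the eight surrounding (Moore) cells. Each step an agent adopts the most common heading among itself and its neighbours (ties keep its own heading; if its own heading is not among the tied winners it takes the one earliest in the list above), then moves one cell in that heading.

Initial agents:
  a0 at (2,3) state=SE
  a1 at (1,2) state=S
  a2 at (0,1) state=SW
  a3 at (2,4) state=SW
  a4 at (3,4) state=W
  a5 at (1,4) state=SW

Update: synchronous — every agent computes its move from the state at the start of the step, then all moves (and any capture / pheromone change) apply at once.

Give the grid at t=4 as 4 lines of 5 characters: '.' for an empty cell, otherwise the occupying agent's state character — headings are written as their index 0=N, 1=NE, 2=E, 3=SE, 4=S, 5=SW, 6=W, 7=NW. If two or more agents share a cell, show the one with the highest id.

..5..
5...5
5...5
.....

t=1: a0@(3,2):SW a1@(2,2):S a2@(1,0):SW a3@(3,3):SW a4@(3,3):W a5@(2,3):SW
t=2: a0@(0,1):SW a1@(3,1):SW a2@(2,4):SW a3@(0,2):SW a4@(0,2):SW a5@(3,2):SW
t=3: a0@(1,0):SW a1@(0,0):SW a2@(3,3):SW a3@(1,1):SW a4@(1,1):SW a5@(0,1):SW
t=4: a0@(2,4):SW a1@(1,4):SW a2@(0,2):SW a3@(2,0):SW a4@(2,0):SW a5@(1,0):SW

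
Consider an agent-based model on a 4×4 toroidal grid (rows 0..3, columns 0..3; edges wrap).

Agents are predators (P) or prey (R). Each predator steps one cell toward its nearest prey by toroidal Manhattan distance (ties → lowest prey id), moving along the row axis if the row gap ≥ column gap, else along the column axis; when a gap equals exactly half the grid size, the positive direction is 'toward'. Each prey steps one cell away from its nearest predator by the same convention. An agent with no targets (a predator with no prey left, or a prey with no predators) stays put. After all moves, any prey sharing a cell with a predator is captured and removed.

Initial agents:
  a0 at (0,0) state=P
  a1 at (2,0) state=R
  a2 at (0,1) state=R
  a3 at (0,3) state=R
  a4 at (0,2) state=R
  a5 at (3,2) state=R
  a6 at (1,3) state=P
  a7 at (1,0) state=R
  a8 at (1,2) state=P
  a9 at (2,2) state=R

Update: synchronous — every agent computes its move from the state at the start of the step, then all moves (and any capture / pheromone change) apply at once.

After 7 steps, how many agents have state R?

t=1: a0@(0,1):P a1@(1,0):R a4@(3,2):R a5@(2,2):R a6@(0,3):P a7@(2,0):R a8@(0,2):P a9@(3,2):R
t=2: a0@(1,1):P a1@(2,0):R a4@(2,2):R a5@(1,2):R a6@(1,3):P a7@(1,0):R a8@(3,2):P a9@(2,2):R
t=3: a0@(1,2):P a1@(3,0):R a5@(1,3):R a6@(1,2):P a7@(1,3):R a8@(2,2):P
t=4: a0@(1,3):P a1@(3,3):R a5@(1,0):R a6@(1,3):P a7@(1,0):R a8@(1,2):P
t=5: a0@(1,0):P a1@(2,3):R a5@(1,1):R a6@(1,0):P a7@(1,1):R a8@(1,3):P
t=6: a0@(1,1):P a1@(3,3):R a5@(1,2):R a6@(1,1):P a7@(1,2):R a8@(2,3):P
t=7: a0@(1,2):P a1@(0,3):R a5@(1,3):R a6@(1,2):P a7@(1,3):R a8@(3,3):P

3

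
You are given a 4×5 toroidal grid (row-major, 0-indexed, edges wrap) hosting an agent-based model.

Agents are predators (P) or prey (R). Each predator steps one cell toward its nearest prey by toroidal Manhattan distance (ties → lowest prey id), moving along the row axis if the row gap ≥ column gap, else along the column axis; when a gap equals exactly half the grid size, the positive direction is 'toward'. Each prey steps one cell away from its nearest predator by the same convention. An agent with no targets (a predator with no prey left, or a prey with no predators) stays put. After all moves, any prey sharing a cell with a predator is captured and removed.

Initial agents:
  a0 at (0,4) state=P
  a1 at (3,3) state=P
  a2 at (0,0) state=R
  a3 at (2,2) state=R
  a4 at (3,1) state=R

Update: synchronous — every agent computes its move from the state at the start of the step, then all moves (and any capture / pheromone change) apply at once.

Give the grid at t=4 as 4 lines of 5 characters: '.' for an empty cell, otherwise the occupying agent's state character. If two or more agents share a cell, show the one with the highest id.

.P..P
....R
.....
.....

t=1: a0@(0,0):P a1@(2,3):P a2@(0,1):R a3@(1,2):R a4@(3,0):R
t=2: a0@(0,1):P a1@(1,3):P a2@(0,2):R a3@(0,2):R a4@(2,0):R
t=3: a0@(0,2):P a1@(0,3):P a4@(1,0):R
t=4: a0@(0,1):P a1@(0,4):P a4@(1,4):R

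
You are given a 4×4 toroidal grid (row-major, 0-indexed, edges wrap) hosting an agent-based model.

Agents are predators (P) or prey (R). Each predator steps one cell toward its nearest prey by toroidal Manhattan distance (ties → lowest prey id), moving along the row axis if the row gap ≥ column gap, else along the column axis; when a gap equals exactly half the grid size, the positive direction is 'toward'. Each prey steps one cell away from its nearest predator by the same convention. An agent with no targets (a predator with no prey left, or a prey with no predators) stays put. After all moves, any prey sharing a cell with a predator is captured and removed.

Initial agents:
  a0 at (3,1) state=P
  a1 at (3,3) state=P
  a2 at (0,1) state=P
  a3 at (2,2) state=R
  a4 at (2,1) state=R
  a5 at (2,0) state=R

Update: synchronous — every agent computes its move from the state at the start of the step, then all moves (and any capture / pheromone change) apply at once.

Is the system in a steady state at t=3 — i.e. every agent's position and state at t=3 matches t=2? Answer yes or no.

yes

t=1: a0@(2,1):P a1@(2,3):P a2@(1,1):P a3@(1,2):R a5@(1,0):R
t=2: a0@(1,1):P a1@(1,3):P a2@(1,2):P
t=3: (unchanged — steady state)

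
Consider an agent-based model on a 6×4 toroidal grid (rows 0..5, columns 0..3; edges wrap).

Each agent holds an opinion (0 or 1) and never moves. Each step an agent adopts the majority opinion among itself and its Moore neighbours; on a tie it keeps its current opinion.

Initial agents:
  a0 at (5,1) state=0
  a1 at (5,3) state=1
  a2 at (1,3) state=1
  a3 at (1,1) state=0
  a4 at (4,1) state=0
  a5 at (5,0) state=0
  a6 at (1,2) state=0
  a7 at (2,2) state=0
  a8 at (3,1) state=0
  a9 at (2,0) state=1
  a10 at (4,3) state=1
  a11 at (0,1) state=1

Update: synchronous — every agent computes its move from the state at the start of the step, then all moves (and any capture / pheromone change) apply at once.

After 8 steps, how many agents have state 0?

8

t=1: a0@(5,1):0 a1@(5,3):1 a2@(1,3):1 a3@(1,1):0 a4@(4,1):0 a5@(5,0):0 a6@(1,2):0 a7@(2,2):0 a8@(3,1):0 a9@(2,0):1 a10@(4,3):1 a11@(0,1):0
t=2: (unchanged — steady state)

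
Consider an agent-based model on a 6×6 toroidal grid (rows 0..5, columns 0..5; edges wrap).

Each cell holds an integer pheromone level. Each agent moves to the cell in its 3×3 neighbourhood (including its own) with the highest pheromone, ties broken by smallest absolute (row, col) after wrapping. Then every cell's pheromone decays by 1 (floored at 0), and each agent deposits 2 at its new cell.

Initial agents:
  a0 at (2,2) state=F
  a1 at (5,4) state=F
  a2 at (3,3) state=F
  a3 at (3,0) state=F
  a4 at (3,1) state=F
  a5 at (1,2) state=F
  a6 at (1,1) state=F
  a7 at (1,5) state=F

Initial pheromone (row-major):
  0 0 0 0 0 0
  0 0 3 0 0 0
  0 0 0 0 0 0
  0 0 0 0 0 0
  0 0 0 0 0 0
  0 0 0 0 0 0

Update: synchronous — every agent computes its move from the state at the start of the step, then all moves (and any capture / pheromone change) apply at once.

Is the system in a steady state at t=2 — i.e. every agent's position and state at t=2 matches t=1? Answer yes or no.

t=1: a0@(1,2) a1@(0,3) a2@(2,2) a3@(2,0) a4@(2,0) a5@(1,2) a6@(1,2) a7@(0,0) | pheromone: 2 0 0 2 0 0 / 0 0 8 0 0 0 / 4 0 2 0 0 0 / 0 0 0 0 0 0 / 0 0 0 0 0 0 / 0 0 0 0 0 0
t=2: a0@(1,2) a1@(1,2) a2@(1,2) a3@(2,0) a4@(2,0) a5@(1,2) a6@(1,2) a7@(0,0) | pheromone: 3 0 0 1 0 0 / 0 0 17 0 0 0 / 7 0 1 0 0 0 / 0 0 0 0 0 0 / 0 0 0 0 0 0 / 0 0 0 0 0 0

no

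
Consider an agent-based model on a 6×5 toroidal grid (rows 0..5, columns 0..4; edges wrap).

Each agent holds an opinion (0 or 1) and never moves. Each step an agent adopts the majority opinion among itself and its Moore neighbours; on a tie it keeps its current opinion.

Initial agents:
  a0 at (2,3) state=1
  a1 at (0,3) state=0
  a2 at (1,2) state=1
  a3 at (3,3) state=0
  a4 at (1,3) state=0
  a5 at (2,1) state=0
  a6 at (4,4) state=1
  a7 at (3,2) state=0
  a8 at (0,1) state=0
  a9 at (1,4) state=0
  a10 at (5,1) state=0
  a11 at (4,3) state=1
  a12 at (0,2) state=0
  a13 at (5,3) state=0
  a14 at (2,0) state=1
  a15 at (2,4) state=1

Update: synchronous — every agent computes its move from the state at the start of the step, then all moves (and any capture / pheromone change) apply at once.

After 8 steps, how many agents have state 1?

4

t=1: a0@(2,3):0 a1@(0,3):0 a2@(1,2):0 a3@(3,3):1 a4@(1,3):0 a5@(2,1):0 a6@(4,4):1 a7@(3,2):0 a8@(0,1):0 a9@(1,4):0 a10@(5,1):0 a11@(4,3):0 a12@(0,2):0 a13@(5,3):0 a14@(2,0):1 a15@(2,4):1
t=2: (unchanged — steady state)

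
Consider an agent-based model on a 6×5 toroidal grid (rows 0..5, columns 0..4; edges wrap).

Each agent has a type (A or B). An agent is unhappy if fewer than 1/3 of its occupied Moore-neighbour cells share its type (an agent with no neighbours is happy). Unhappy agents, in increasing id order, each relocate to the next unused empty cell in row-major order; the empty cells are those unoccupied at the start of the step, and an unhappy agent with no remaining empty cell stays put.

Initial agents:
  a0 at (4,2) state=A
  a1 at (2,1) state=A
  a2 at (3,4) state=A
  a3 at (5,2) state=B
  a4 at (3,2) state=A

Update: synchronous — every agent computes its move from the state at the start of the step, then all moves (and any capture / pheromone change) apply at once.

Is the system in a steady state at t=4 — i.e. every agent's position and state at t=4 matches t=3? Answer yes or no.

yes

t=1: a0@(4,2):A a1@(2,1):A a2@(3,4):A a3@(0,0):B a4@(3,2):A
t=2: (unchanged — steady state)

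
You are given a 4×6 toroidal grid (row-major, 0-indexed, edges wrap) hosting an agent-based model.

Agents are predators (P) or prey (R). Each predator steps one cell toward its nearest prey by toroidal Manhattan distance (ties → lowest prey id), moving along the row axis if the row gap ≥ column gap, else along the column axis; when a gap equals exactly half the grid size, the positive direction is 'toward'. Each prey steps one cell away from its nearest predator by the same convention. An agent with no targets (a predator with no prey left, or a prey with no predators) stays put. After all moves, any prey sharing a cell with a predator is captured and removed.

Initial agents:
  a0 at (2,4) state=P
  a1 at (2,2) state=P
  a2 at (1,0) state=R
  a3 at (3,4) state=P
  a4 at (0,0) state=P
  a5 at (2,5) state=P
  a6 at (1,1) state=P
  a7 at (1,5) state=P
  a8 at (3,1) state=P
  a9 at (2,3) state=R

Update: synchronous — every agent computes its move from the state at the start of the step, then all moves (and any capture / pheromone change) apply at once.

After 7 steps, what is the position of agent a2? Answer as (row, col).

t=1: a0@(2,3):P a1@(2,3):P a2@(2,0):R a3@(2,4):P a4@(1,0):P a5@(1,5):P a6@(1,0):P a7@(1,0):P a8@(0,1):P a9@(2,2):R
t=2: a0@(2,2):P a1@(2,2):P a2@(3,0):R a3@(2,5):P a4@(2,0):P a5@(2,5):P a6@(2,0):P a7@(2,0):P a8@(1,1):P a9@(2,1):R
t=3: a0@(2,1):P a1@(2,1):P a2@(0,0):R a3@(3,5):P a4@(3,0):P a5@(3,5):P a6@(3,0):P a7@(3,0):P a8@(2,1):P a9@(2,0):R
t=4: a0@(2,0):P a1@(2,0):P a2@(1,0):R a3@(0,5):P a4@(0,0):P a5@(0,5):P a6@(0,0):P a7@(0,0):P a8@(2,0):P a9@(2,5):R
t=5: a0@(1,0):P a1@(1,0):P a2@(0,0):R a3@(1,5):P a4@(1,0):P a5@(1,5):P a6@(1,0):P a7@(1,0):P a8@(1,0):P a9@(2,4):R
t=6: a0@(0,0):P a1@(0,0):P a2@(3,0):R a3@(0,5):P a4@(0,0):P a5@(0,5):P a6@(0,0):P a7@(0,0):P a8@(0,0):P a9@(3,4):R
t=7: a0@(3,0):P a1@(3,0):P a2@(2,0):R a3@(3,5):P a4@(3,0):P a5@(3,5):P a6@(3,0):P a7@(3,0):P a8@(3,0):P a9@(2,4):R

(2, 0)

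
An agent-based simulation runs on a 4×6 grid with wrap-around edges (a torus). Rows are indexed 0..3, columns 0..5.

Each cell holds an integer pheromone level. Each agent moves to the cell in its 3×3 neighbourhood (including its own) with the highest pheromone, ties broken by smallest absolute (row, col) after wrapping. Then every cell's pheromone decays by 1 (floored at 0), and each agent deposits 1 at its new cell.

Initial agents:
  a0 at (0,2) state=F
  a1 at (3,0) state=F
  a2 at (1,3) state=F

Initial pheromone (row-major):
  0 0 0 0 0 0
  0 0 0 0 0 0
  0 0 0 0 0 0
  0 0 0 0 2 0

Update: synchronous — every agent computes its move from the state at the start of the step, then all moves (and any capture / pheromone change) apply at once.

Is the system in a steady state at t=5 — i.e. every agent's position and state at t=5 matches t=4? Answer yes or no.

t=1: a0@(0,1) a1@(0,0) a2@(0,2) | pheromone: 1 1 1 0 0 0 / 0 0 0 0 0 0 / 0 0 0 0 0 0 / 0 0 0 0 1 0
t=2: a0@(0,0) a1@(0,0) a2@(0,1) | pheromone: 2 1 0 0 0 0 / 0 0 0 0 0 0 / 0 0 0 0 0 0 / 0 0 0 0 0 0
t=3: a0@(0,0) a1@(0,0) a2@(0,0) | pheromone: 4 0 0 0 0 0 / 0 0 0 0 0 0 / 0 0 0 0 0 0 / 0 0 0 0 0 0
t=4: a0@(0,0) a1@(0,0) a2@(0,0) | pheromone: 6 0 0 0 0 0 / 0 0 0 0 0 0 / 0 0 0 0 0 0 / 0 0 0 0 0 0
t=5: a0@(0,0) a1@(0,0) a2@(0,0) | pheromone: 8 0 0 0 0 0 / 0 0 0 0 0 0 / 0 0 0 0 0 0 / 0 0 0 0 0 0

yes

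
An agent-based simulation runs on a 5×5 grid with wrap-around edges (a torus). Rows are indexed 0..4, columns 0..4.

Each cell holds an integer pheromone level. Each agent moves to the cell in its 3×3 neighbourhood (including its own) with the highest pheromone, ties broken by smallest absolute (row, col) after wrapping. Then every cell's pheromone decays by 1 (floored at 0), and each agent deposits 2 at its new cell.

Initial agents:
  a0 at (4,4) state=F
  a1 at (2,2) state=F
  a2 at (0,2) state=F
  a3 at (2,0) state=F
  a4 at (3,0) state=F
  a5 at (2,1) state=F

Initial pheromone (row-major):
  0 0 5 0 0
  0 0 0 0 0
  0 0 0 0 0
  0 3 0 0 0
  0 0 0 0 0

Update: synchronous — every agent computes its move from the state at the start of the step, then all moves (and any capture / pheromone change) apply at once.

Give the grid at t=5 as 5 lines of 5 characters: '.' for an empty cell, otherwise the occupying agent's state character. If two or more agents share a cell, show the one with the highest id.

F.F..
.....
.....
.F...
.....

t=1: a0@(0,0) a1@(3,1) a2@(0,2) a3@(3,1) a4@(3,1) a5@(3,1) | pheromone: 2 0 6 0 0 / 0 0 0 0 0 / 0 0 0 0 0 / 0 10 0 0 0 / 0 0 0 0 0
t=2: a0@(0,0) a1@(3,1) a2@(0,2) a3@(3,1) a4@(3,1) a5@(3,1) | pheromone: 3 0 7 0 0 / 0 0 0 0 0 / 0 0 0 0 0 / 0 17 0 0 0 / 0 0 0 0 0
t=3: a0@(0,0) a1@(3,1) a2@(0,2) a3@(3,1) a4@(3,1) a5@(3,1) | pheromone: 4 0 8 0 0 / 0 0 0 0 0 / 0 0 0 0 0 / 0 24 0 0 0 / 0 0 0 0 0
t=4: a0@(0,0) a1@(3,1) a2@(0,2) a3@(3,1) a4@(3,1) a5@(3,1) | pheromone: 5 0 9 0 0 / 0 0 0 0 0 / 0 0 0 0 0 / 0 31 0 0 0 / 0 0 0 0 0
t=5: a0@(0,0) a1@(3,1) a2@(0,2) a3@(3,1) a4@(3,1) a5@(3,1) | pheromone: 6 0 10 0 0 / 0 0 0 0 0 / 0 0 0 0 0 / 0 38 0 0 0 / 0 0 0 0 0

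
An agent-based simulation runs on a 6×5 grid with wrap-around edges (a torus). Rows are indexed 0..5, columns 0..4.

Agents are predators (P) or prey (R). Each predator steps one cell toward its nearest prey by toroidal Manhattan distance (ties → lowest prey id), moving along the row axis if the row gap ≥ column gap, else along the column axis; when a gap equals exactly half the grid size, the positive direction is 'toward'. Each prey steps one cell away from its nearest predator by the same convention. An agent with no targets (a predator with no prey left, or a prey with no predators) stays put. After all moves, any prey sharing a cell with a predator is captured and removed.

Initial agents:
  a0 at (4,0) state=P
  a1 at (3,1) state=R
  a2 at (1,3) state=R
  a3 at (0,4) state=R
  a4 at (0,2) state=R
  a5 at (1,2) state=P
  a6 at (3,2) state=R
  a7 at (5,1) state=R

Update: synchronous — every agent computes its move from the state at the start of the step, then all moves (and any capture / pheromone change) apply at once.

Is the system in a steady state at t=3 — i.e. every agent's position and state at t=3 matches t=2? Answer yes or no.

t=1: a0@(3,0):P a1@(2,1):R a2@(1,4):R a3@(1,4):R a4@(5,2):R a5@(1,3):P a6@(4,2):R a7@(0,1):R
t=2: a0@(2,0):P a1@(1,1):R a2@(1,0):R a3@(1,0):R a4@(4,2):R a5@(1,4):P a6@(4,3):R a7@(0,0):R
t=3: a0@(1,0):P a1@(0,1):R a2@(0,0):R a3@(0,0):R a4@(5,2):R a5@(1,0):P a6@(5,3):R a7@(5,0):R

no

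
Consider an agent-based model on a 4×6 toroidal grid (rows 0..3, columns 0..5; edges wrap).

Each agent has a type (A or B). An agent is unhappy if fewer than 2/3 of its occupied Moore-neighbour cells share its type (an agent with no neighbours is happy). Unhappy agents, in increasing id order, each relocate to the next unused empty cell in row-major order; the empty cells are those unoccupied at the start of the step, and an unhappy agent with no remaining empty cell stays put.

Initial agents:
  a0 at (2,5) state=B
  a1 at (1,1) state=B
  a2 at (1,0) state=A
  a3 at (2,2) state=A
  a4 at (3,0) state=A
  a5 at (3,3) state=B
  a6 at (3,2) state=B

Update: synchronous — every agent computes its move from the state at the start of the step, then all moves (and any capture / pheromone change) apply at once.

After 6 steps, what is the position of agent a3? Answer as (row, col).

t=1: a0@(0,0):B a1@(0,1):B a2@(0,2):A a3@(0,3):A a4@(0,4):A a5@(0,5):B a6@(1,2):B
t=2: a0@(0,0):B a1@(0,1):B a2@(1,0):A a3@(0,3):A a4@(1,1):A a5@(1,3):B a6@(1,4):B
t=3: a0@(0,2):B a1@(0,4):B a2@(0,5):A a3@(1,2):A a4@(1,5):A a5@(2,0):B a6@(2,1):B
t=4: a0@(0,0):B a1@(0,1):B a2@(0,3):A a3@(1,0):A a4@(1,1):A a5@(1,3):B a6@(1,4):B
t=5: a0@(0,2):B a1@(0,4):B a2@(0,5):A a3@(1,2):A a4@(1,5):A a5@(2,0):B a6@(2,1):B
t=6: a0@(0,0):B a1@(0,1):B a2@(0,3):A a3@(1,0):A a4@(1,1):A a5@(1,3):B a6@(1,4):B

(1, 0)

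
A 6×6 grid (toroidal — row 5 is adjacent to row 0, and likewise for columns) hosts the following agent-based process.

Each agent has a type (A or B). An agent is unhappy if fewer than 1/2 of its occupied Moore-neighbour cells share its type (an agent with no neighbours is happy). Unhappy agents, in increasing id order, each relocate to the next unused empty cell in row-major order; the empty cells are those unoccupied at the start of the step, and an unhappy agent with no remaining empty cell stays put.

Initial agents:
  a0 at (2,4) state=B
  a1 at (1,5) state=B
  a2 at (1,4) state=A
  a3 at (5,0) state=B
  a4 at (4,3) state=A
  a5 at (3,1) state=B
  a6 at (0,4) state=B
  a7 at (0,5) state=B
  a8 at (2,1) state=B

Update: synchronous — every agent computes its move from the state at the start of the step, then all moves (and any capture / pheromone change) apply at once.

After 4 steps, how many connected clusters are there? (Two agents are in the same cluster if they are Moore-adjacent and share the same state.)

4

t=1: a0@(2,4):B a1@(1,5):B a2@(0,0):A a3@(5,0):B a4@(4,3):A a5@(3,1):B a6@(0,4):B a7@(0,5):B a8@(2,1):B
t=2: a0@(2,4):B a1@(1,5):B a2@(0,1):A a3@(5,0):B a4@(4,3):A a5@(3,1):B a6@(0,4):B a7@(0,5):B a8@(2,1):B
t=3: a0@(2,4):B a1@(1,5):B a2@(0,0):A a3@(5,0):B a4@(4,3):A a5@(3,1):B a6@(0,4):B a7@(0,5):B a8@(2,1):B
t=4: a0@(2,4):B a1@(1,5):B a2@(0,1):A a3@(5,0):B a4@(4,3):A a5@(3,1):B a6@(0,4):B a7@(0,5):B a8@(2,1):B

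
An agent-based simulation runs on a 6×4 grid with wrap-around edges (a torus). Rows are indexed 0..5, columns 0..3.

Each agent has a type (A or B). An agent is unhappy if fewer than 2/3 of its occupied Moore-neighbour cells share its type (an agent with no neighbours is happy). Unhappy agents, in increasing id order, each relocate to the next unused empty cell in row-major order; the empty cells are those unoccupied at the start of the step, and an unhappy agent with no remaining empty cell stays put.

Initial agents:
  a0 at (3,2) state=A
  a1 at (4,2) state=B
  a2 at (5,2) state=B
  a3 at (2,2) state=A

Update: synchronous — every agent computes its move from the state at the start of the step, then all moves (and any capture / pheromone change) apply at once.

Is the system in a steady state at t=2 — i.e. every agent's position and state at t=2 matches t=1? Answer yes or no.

t=1: a0@(0,0):A a1@(0,1):B a2@(5,2):B a3@(2,2):A
t=2: a0@(0,2):A a1@(0,3):B a2@(5,2):B a3@(2,2):A

no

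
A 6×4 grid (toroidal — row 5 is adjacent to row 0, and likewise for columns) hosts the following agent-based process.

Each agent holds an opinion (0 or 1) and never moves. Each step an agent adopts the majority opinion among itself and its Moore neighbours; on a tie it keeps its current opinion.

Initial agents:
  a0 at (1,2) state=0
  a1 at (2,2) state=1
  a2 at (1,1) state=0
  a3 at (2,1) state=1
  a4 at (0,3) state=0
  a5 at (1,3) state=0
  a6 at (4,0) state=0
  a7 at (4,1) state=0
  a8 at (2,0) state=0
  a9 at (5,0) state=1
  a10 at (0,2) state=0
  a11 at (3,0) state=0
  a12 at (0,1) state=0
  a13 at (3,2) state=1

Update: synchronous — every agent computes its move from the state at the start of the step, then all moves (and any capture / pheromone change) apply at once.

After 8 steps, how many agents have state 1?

t=1: a0@(1,2):0 a1@(2,2):1 a2@(1,1):0 a3@(2,1):0 a4@(0,3):0 a5@(1,3):0 a6@(4,0):0 a7@(4,1):0 a8@(2,0):0 a9@(5,0):0 a10@(0,2):0 a11@(3,0):0 a12@(0,1):0 a13@(3,2):1
t=2: a0@(1,2):0 a1@(2,2):0 a2@(1,1):0 a3@(2,1):0 a4@(0,3):0 a5@(1,3):0 a6@(4,0):0 a7@(4,1):0 a8@(2,0):0 a9@(5,0):0 a10@(0,2):0 a11@(3,0):0 a12@(0,1):0 a13@(3,2):1
t=3: a0@(1,2):0 a1@(2,2):0 a2@(1,1):0 a3@(2,1):0 a4@(0,3):0 a5@(1,3):0 a6@(4,0):0 a7@(4,1):0 a8@(2,0):0 a9@(5,0):0 a10@(0,2):0 a11@(3,0):0 a12@(0,1):0 a13@(3,2):0
t=4: (unchanged — steady state)

0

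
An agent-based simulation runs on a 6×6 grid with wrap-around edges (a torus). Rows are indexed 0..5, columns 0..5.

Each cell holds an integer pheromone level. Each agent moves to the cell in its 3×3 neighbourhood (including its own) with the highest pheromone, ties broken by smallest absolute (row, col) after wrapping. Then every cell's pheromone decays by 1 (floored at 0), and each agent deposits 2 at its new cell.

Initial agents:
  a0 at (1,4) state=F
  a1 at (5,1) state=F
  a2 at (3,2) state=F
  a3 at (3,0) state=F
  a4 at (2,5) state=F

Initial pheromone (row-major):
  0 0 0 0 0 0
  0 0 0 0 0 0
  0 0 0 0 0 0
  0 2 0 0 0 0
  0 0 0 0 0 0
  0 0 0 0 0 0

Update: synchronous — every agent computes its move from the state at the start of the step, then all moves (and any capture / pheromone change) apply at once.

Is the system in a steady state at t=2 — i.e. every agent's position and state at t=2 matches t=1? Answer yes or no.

t=1: a0@(0,3) a1@(0,0) a2@(3,1) a3@(3,1) a4@(1,0) | pheromone: 2 0 0 2 0 0 / 2 0 0 0 0 0 / 0 0 0 0 0 0 / 0 5 0 0 0 0 / 0 0 0 0 0 0 / 0 0 0 0 0 0
t=2: a0@(0,3) a1@(0,0) a2@(3,1) a3@(3,1) a4@(0,0) | pheromone: 5 0 0 3 0 0 / 1 0 0 0 0 0 / 0 0 0 0 0 0 / 0 8 0 0 0 0 / 0 0 0 0 0 0 / 0 0 0 0 0 0

no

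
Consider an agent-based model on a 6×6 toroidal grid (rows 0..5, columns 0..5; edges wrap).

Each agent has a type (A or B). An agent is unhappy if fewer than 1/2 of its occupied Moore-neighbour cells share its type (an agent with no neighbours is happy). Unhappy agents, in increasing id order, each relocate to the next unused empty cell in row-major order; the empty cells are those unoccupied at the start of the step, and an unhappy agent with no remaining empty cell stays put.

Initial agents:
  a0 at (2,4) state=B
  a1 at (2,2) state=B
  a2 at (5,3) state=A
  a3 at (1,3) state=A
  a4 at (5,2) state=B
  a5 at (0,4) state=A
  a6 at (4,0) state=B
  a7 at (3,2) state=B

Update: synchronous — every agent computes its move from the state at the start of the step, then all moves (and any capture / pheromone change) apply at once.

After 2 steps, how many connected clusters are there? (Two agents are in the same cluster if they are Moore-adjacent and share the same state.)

5

t=1: a0@(0,0):B a1@(2,2):B a2@(5,3):A a3@(0,1):A a4@(0,2):B a5@(0,4):A a6@(4,0):B a7@(3,2):B
t=2: a0@(0,3):B a1@(2,2):B a2@(5,3):A a3@(0,5):A a4@(1,0):B a5@(0,4):A a6@(4,0):B a7@(3,2):B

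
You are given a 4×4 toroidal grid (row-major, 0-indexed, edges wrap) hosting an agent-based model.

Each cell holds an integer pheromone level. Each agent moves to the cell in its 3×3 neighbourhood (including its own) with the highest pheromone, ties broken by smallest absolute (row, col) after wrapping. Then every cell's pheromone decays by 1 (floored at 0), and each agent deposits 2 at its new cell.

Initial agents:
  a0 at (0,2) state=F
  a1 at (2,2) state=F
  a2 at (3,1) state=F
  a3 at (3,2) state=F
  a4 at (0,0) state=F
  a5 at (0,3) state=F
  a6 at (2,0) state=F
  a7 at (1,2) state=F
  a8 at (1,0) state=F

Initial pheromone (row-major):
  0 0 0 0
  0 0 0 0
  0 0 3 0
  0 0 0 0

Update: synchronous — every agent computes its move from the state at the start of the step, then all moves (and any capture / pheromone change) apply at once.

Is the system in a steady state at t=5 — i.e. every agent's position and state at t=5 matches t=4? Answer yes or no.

t=1: a0@(0,1) a1@(2,2) a2@(2,2) a3@(2,2) a4@(0,0) a5@(0,0) a6@(1,0) a7@(2,2) a8@(0,0) | pheromone: 6 2 0 0 / 2 0 0 0 / 0 0 10 0 / 0 0 0 0
t=2: a0@(0,0) a1@(2,2) a2@(2,2) a3@(2,2) a4@(0,0) a5@(0,0) a6@(0,0) a7@(2,2) a8@(0,0) | pheromone: 15 1 0 0 / 1 0 0 0 / 0 0 17 0 / 0 0 0 0
t=3: a0@(0,0) a1@(2,2) a2@(2,2) a3@(2,2) a4@(0,0) a5@(0,0) a6@(0,0) a7@(2,2) a8@(0,0) | pheromone: 24 0 0 0 / 0 0 0 0 / 0 0 24 0 / 0 0 0 0
t=4: a0@(0,0) a1@(2,2) a2@(2,2) a3@(2,2) a4@(0,0) a5@(0,0) a6@(0,0) a7@(2,2) a8@(0,0) | pheromone: 33 0 0 0 / 0 0 0 0 / 0 0 31 0 / 0 0 0 0
t=5: a0@(0,0) a1@(2,2) a2@(2,2) a3@(2,2) a4@(0,0) a5@(0,0) a6@(0,0) a7@(2,2) a8@(0,0) | pheromone: 42 0 0 0 / 0 0 0 0 / 0 0 38 0 / 0 0 0 0

yes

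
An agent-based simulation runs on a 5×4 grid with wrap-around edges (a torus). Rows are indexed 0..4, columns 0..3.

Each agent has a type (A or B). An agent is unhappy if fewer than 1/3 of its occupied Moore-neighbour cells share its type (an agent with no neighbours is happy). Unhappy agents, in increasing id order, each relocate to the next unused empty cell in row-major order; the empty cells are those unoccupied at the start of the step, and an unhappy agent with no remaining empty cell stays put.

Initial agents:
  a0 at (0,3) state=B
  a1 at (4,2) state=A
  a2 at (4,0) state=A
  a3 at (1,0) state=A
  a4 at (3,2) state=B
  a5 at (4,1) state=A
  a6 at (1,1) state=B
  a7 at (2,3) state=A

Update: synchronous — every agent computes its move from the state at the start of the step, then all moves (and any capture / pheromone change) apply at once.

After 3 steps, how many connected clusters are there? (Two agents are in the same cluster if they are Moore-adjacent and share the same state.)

t=1: a0@(0,0):B a1@(4,2):A a2@(4,0):A a3@(1,0):A a4@(0,1):B a5@(4,1):A a6@(0,2):B a7@(2,3):A
t=2: a0@(0,3):B a1@(4,2):A a2@(4,0):A a3@(1,0):A a4@(0,1):B a5@(4,1):A a6@(0,2):B a7@(2,3):A
t=3: a0@(0,0):B a1@(1,1):A a2@(4,0):A a3@(1,0):A a4@(1,2):B a5@(4,1):A a6@(0,2):B a7@(2,3):A

4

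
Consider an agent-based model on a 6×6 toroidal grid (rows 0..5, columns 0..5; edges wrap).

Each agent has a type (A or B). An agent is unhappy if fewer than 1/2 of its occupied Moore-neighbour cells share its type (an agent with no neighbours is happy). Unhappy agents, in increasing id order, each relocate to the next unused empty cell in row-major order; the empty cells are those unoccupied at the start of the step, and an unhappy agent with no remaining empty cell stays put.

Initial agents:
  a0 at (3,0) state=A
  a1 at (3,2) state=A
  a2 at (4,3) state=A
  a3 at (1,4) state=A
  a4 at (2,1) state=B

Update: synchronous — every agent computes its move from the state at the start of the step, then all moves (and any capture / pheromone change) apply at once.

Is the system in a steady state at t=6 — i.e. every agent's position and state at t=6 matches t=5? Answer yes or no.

yes

t=1: a0@(0,0):A a1@(3,2):A a2@(4,3):A a3@(1,4):A a4@(0,1):B
t=2: a0@(0,2):A a1@(3,2):A a2@(4,3):A a3@(1,4):A a4@(0,3):B
t=3: a0@(0,0):A a1@(3,2):A a2@(4,3):A a3@(0,1):A a4@(0,4):B
t=4: (unchanged — steady state)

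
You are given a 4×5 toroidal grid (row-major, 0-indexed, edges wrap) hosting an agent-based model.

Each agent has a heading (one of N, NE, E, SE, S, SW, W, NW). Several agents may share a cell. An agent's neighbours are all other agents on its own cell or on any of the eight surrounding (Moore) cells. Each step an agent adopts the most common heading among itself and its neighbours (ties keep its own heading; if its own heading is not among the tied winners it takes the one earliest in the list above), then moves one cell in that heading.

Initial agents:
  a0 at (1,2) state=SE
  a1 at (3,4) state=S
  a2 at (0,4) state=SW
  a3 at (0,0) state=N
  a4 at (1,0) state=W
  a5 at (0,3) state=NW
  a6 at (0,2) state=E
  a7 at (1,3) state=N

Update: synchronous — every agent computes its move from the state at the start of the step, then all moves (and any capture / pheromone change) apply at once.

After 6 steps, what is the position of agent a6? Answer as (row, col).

(3, 3)

t=1: a0@(2,3):SE a1@(0,4):S a2@(3,4):N a3@(3,0):N a4@(1,4):W a5@(3,2):NW a6@(0,3):E a7@(0,3):N
t=2: a0@(3,4):SE a1@(3,4):N a2@(2,4):N a3@(2,0):N a4@(1,3):W a5@(2,1):NW a6@(3,3):N a7@(3,3):N
t=3: a0@(2,4):N a1@(2,4):N a2@(1,4):N a3@(1,0):N a4@(1,2):W a5@(1,0):NW a6@(2,3):N a7@(2,3):N
t=4: a0@(1,4):N a1@(1,4):N a2@(0,4):N a3@(0,0):N a4@(0,2):N a5@(0,0):N a6@(1,3):N a7@(1,3):N
t=5: a0@(0,4):N a1@(0,4):N a2@(3,4):N a3@(3,0):N a4@(3,2):N a5@(3,0):N a6@(0,3):N a7@(0,3):N
t=6: a0@(3,4):N a1@(3,4):N a2@(2,4):N a3@(2,0):N a4@(2,2):N a5@(2,0):N a6@(3,3):N a7@(3,3):N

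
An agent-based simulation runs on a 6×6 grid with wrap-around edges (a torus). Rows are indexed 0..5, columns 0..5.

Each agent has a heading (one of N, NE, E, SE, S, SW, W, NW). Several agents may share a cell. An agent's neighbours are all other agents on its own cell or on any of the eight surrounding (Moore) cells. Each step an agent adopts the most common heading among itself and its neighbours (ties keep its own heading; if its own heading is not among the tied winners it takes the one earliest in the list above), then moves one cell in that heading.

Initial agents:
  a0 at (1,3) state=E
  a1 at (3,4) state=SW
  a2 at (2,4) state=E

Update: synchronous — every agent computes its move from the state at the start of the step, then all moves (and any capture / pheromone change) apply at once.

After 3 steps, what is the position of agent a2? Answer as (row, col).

t=1: a0@(1,4):E a1@(4,3):SW a2@(2,5):E
t=2: a0@(1,5):E a1@(5,2):SW a2@(2,0):E
t=3: a0@(1,0):E a1@(0,1):SW a2@(2,1):E

(2, 1)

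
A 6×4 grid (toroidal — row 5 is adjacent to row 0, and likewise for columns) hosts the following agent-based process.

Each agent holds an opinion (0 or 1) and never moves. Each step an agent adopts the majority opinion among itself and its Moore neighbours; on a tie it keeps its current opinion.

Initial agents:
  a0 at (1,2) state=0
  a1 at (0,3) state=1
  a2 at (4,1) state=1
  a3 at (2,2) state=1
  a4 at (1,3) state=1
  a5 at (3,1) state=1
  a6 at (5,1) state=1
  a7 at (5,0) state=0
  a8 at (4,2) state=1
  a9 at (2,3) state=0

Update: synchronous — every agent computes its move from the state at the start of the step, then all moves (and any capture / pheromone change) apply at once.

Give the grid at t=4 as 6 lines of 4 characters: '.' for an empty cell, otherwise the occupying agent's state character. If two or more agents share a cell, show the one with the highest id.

...1
..11
..11
.1..
.11.
11..

t=1: a0@(1,2):1 a1@(0,3):1 a2@(4,1):1 a3@(2,2):1 a4@(1,3):1 a5@(3,1):1 a6@(5,1):1 a7@(5,0):1 a8@(4,2):1 a9@(2,3):0
t=2: a0@(1,2):1 a1@(0,3):1 a2@(4,1):1 a3@(2,2):1 a4@(1,3):1 a5@(3,1):1 a6@(5,1):1 a7@(5,0):1 a8@(4,2):1 a9@(2,3):1
t=3: (unchanged — steady state)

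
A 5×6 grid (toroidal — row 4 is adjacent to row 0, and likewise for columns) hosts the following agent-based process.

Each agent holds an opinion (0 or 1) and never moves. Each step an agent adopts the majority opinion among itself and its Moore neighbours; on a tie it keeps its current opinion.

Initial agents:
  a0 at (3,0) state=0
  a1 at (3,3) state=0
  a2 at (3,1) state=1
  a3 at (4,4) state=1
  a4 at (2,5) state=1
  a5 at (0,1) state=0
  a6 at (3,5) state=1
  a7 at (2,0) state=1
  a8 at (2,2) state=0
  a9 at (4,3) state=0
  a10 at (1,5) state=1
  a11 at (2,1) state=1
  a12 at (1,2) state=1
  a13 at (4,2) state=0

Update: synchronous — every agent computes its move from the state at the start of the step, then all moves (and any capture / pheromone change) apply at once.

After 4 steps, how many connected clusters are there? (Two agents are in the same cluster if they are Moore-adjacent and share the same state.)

t=1: a0@(3,0):1 a1@(3,3):0 a2@(3,1):1 a3@(4,4):1 a4@(2,5):1 a5@(0,1):0 a6@(3,5):1 a7@(2,0):1 a8@(2,2):1 a9@(4,3):0 a10@(1,5):1 a11@(2,1):1 a12@(1,2):1 a13@(4,2):0
t=2: (unchanged — steady state)

2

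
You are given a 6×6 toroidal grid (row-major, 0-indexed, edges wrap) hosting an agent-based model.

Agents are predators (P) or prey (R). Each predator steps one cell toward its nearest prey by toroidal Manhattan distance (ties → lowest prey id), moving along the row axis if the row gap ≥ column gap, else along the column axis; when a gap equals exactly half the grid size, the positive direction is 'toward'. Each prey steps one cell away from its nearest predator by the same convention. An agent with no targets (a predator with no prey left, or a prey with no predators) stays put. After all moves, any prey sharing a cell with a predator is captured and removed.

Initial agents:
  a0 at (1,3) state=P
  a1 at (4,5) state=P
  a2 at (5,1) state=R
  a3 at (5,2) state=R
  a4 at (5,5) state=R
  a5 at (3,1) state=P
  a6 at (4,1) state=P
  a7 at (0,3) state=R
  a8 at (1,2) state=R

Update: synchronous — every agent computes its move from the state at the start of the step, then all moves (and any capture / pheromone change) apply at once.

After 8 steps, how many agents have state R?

t=1: a0@(0,3):P a1@(5,5):P a2@(0,1):R a3@(0,2):R a4@(0,5):R a5@(4,1):P a6@(5,1):P a7@(5,3):R a8@(1,1):R
t=2: a0@(0,2):P a1@(0,5):P a2@(1,1):R a4@(1,5):R a5@(5,1):P a6@(0,1):P a7@(4,3):R a8@(2,1):R
t=3: a0@(1,2):P a1@(1,5):P a2@(2,1):R a4@(2,5):R a5@(0,1):P a6@(1,1):P a7@(3,3):R a8@(3,1):R
t=4: a0@(2,2):P a1@(2,5):P a2@(3,1):R a4@(3,5):R a5@(1,1):P a6@(2,1):P a7@(4,3):R a8@(4,1):R
t=5: a0@(3,2):P a1@(3,5):P a2@(4,1):R a4@(4,5):R a5@(2,1):P a6@(3,1):P a7@(5,3):R a8@(5,1):R
t=6: a0@(4,2):P a1@(4,5):P a2@(5,1):R a4@(5,5):R a5@(3,1):P a6@(4,1):P a7@(0,3):R a8@(0,1):R
t=7: a0@(5,2):P a1@(5,5):P a2@(0,1):R a4@(0,5):R a5@(4,1):P a6@(5,1):P a7@(1,3):R a8@(1,1):R
t=8: a0@(0,2):P a1@(0,5):P a2@(1,1):R a4@(1,5):R a5@(5,1):P a6@(0,1):P a7@(2,3):R a8@(2,1):R

4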